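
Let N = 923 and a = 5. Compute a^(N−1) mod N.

5^1 ≡ 5 (mod 923)
5^2 ≡ 5^2 = 25 ≡ 25 (mod 923)
5^4 ≡ 25^2 = 625 ≡ 625 (mod 923)
5^8 ≡ 625^2 = 390625 ≡ 196 (mod 923)
5^16 ≡ 196^2 = 38416 ≡ 573 (mod 923)
5^32 ≡ 573^2 = 328329 ≡ 664 (mod 923)
5^64 ≡ 664^2 = 440896 ≡ 625 (mod 923)
5^128 ≡ 625^2 = 390625 ≡ 196 (mod 923)
5^256 ≡ 196^2 = 38416 ≡ 573 (mod 923)
5^512 ≡ 573^2 = 328329 ≡ 664 (mod 923)
922 = 512 + 256 + 128 + 16 + 8 + 2 in binary powers of 2.
So 5^922 ≡ 664 · 573 · 196 · 573 · 196 · 25 ≡ 25 (mod 923).
Since 25 ≠ 1, base 5 is a Fermat witness: 923 is composite.

25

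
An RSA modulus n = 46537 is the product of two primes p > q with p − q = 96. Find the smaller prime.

Since p = q + 96, we have 46537 = q(q + 96), so q² + 96q − 46537 = 0.
Discriminant: 96² + 4·46537 = 9216 + 186148 = 195364; √195364 = 442.
q = (−96 + 442)/2 = 173, and p = q + 96 = 269.
Check: 173 · 269 = 46537.

173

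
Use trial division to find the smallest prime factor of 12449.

12449 is odd.
Digit sum 20, not divisible by 3.
Ends in 9: not divisible by 5.
7: 12449 = 7·1778 + 3
11: 12449 = 11·1131 + 8
13: 12449 = 13·957 + 8
17: 12449 = 17·732 + 5
19: 12449 = 19·655 + 4
23: 12449 = 23·541 + 6
29: 12449 = 29·429 + 8
31: 12449 = 31·401 + 18
37: 12449 = 37·336 + 17
41: 12449 = 41·303 + 26
43: 12449 = 43·289 + 22
47: 12449 = 47·264 + 41
53: 12449 = 53·234 + 47
59: 12449 = 59·211

59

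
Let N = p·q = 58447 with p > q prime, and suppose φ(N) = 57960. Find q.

φ(n) = (p−1)(q−1) = n − (p+q) + 1, so p + q = 58447 − 57960 + 1 = 488.
p and q are the roots of t² − 488t + 58447 = 0.
Discriminant: 488² − 4·58447 = 238144 − 233788 = 4356; √4356 = 66.
q = (488 − 66)/2 = 211, p = (488 + 66)/2 = 277.
Check: 211 · 277 = 58447.

211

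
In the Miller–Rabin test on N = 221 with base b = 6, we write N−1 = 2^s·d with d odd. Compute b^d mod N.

150

221 − 1 = 220 = 2^2 · 55, so d = 55.
6^1 ≡ 6 (mod 221)
6^2 ≡ 6^2 = 36 ≡ 36 (mod 221)
6^4 ≡ 36^2 = 1296 ≡ 191 (mod 221)
6^8 ≡ 191^2 = 36481 ≡ 16 (mod 221)
6^16 ≡ 16^2 = 256 ≡ 35 (mod 221)
6^32 ≡ 35^2 = 1225 ≡ 120 (mod 221)
55 = 32 + 16 + 4 + 2 + 1 in binary powers of 2.
So 6^55 ≡ 120 · 35 · 191 · 36 · 6 ≡ 150 (mod 221).
Squaring chain: 150 → 179; never reaches −1, so base 6 is a Miller–Rabin witness that 221 is composite.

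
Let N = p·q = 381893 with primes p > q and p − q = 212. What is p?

Since p = q + 212, we have 381893 = q(q + 212), so q² + 212q − 381893 = 0.
Discriminant: 212² + 4·381893 = 44944 + 1527572 = 1572516; √1572516 = 1254.
q = (−212 + 1254)/2 = 521, and p = q + 212 = 733.
Check: 521 · 733 = 381893.

733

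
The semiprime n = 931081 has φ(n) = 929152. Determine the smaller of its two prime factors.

φ(n) = (p−1)(q−1) = n − (p+q) + 1, so p + q = 931081 − 929152 + 1 = 1930.
p and q are the roots of t² − 1930t + 931081 = 0.
Discriminant: 1930² − 4·931081 = 3724900 − 3724324 = 576; √576 = 24.
q = (1930 − 24)/2 = 953, p = (1930 + 24)/2 = 977.
Check: 953 · 977 = 931081.

953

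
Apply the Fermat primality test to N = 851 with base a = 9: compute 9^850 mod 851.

9^1 ≡ 9 (mod 851)
9^2 ≡ 9^2 = 81 ≡ 81 (mod 851)
9^4 ≡ 81^2 = 6561 ≡ 604 (mod 851)
9^8 ≡ 604^2 = 364816 ≡ 588 (mod 851)
9^16 ≡ 588^2 = 345744 ≡ 238 (mod 851)
9^32 ≡ 238^2 = 56644 ≡ 478 (mod 851)
9^64 ≡ 478^2 = 228484 ≡ 416 (mod 851)
9^128 ≡ 416^2 = 173056 ≡ 303 (mod 851)
9^256 ≡ 303^2 = 91809 ≡ 752 (mod 851)
9^512 ≡ 752^2 = 565504 ≡ 440 (mod 851)
850 = 512 + 256 + 64 + 16 + 2 in binary powers of 2.
So 9^850 ≡ 440 · 752 · 416 · 238 · 81 ≡ 752 (mod 851).
Since 752 ≠ 1, base 9 is a Fermat witness: 851 is composite.

752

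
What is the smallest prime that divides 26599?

67

26599 is odd.
Digit sum 31, not divisible by 3.
Ends in 9: not divisible by 5.
7: 26599 = 7·3799 + 6
11: 26599 = 11·2418 + 1
13: 26599 = 13·2046 + 1
17: 26599 = 17·1564 + 11
19: 26599 = 19·1399 + 18
23: 26599 = 23·1156 + 11
29: 26599 = 29·917 + 6
31: 26599 = 31·858 + 1
37: 26599 = 37·718 + 33
41: 26599 = 41·648 + 31
43: 26599 = 43·618 + 25
47: 26599 = 47·565 + 44
53: 26599 = 53·501 + 46
59: 26599 = 59·450 + 49
61: 26599 = 61·436 + 3
67: 26599 = 67·397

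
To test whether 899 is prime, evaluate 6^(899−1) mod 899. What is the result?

645

6^1 ≡ 6 (mod 899)
6^2 ≡ 6^2 = 36 ≡ 36 (mod 899)
6^4 ≡ 36^2 = 1296 ≡ 397 (mod 899)
6^8 ≡ 397^2 = 157609 ≡ 284 (mod 899)
6^16 ≡ 284^2 = 80656 ≡ 645 (mod 899)
6^32 ≡ 645^2 = 416025 ≡ 687 (mod 899)
6^64 ≡ 687^2 = 471969 ≡ 893 (mod 899)
6^128 ≡ 893^2 = 797449 ≡ 36 (mod 899)
6^256 ≡ 36^2 = 1296 ≡ 397 (mod 899)
6^512 ≡ 397^2 = 157609 ≡ 284 (mod 899)
898 = 512 + 256 + 128 + 2 in binary powers of 2.
So 6^898 ≡ 284 · 397 · 36 · 36 ≡ 645 (mod 899).
Since 645 ≠ 1, base 6 is a Fermat witness: 899 is composite.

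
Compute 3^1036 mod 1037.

973

3^1 ≡ 3 (mod 1037)
3^2 ≡ 3^2 = 9 ≡ 9 (mod 1037)
3^4 ≡ 9^2 = 81 ≡ 81 (mod 1037)
3^8 ≡ 81^2 = 6561 ≡ 339 (mod 1037)
3^16 ≡ 339^2 = 114921 ≡ 851 (mod 1037)
3^32 ≡ 851^2 = 724201 ≡ 375 (mod 1037)
3^64 ≡ 375^2 = 140625 ≡ 630 (mod 1037)
3^128 ≡ 630^2 = 396900 ≡ 766 (mod 1037)
3^256 ≡ 766^2 = 586756 ≡ 851 (mod 1037)
3^512 ≡ 851^2 = 724201 ≡ 375 (mod 1037)
3^1024 ≡ 375^2 = 140625 ≡ 630 (mod 1037)
1036 = 1024 + 8 + 4 in binary powers of 2.
So 3^1036 ≡ 630 · 339 · 81 ≡ 973 (mod 1037).
Since 973 ≠ 1, base 3 is a Fermat witness: 1037 is composite.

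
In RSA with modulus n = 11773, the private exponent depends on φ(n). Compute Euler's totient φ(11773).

Factor: 11773 = 61 · 193.
φ(11773) = (61−1) · (193−1) = 60 · 192 = 11520.

11520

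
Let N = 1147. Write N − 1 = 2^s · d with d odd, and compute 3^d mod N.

1147 − 1 = 1146 = 2^1 · 573, so d = 573.
3^1 ≡ 3 (mod 1147)
3^2 ≡ 3^2 = 9 ≡ 9 (mod 1147)
3^4 ≡ 9^2 = 81 ≡ 81 (mod 1147)
3^8 ≡ 81^2 = 6561 ≡ 826 (mod 1147)
3^16 ≡ 826^2 = 682276 ≡ 958 (mod 1147)
3^32 ≡ 958^2 = 917764 ≡ 164 (mod 1147)
3^64 ≡ 164^2 = 26896 ≡ 515 (mod 1147)
3^128 ≡ 515^2 = 265225 ≡ 268 (mod 1147)
3^256 ≡ 268^2 = 71824 ≡ 710 (mod 1147)
3^512 ≡ 710^2 = 504100 ≡ 567 (mod 1147)
573 = 512 + 32 + 16 + 8 + 4 + 1 in binary powers of 2.
So 3^573 ≡ 567 · 164 · 958 · 826 · 81 · 3 ≡ 492 (mod 1147).
Squaring chain: 492; never reaches −1, so base 3 is a Miller–Rabin witness that 1147 is composite.

492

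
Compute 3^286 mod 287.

3^1 ≡ 3 (mod 287)
3^2 ≡ 3^2 = 9 ≡ 9 (mod 287)
3^4 ≡ 9^2 = 81 ≡ 81 (mod 287)
3^8 ≡ 81^2 = 6561 ≡ 247 (mod 287)
3^16 ≡ 247^2 = 61009 ≡ 165 (mod 287)
3^32 ≡ 165^2 = 27225 ≡ 247 (mod 287)
3^64 ≡ 247^2 = 61009 ≡ 165 (mod 287)
3^128 ≡ 165^2 = 27225 ≡ 247 (mod 287)
3^256 ≡ 247^2 = 61009 ≡ 165 (mod 287)
286 = 256 + 16 + 8 + 4 + 2 in binary powers of 2.
So 3^286 ≡ 165 · 165 · 247 · 81 · 9 ≡ 32 (mod 287).
Since 32 ≠ 1, base 3 is a Fermat witness: 287 is composite.

32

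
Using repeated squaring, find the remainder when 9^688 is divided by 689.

100

9^1 ≡ 9 (mod 689)
9^2 ≡ 9^2 = 81 ≡ 81 (mod 689)
9^4 ≡ 81^2 = 6561 ≡ 360 (mod 689)
9^8 ≡ 360^2 = 129600 ≡ 68 (mod 689)
9^16 ≡ 68^2 = 4624 ≡ 490 (mod 689)
9^32 ≡ 490^2 = 240100 ≡ 328 (mod 689)
9^64 ≡ 328^2 = 107584 ≡ 100 (mod 689)
9^128 ≡ 100^2 = 10000 ≡ 354 (mod 689)
9^256 ≡ 354^2 = 125316 ≡ 607 (mod 689)
9^512 ≡ 607^2 = 368449 ≡ 523 (mod 689)
688 = 512 + 128 + 32 + 16 in binary powers of 2.
So 9^688 ≡ 523 · 354 · 328 · 490 ≡ 100 (mod 689).
Since 100 ≠ 1, base 9 is a Fermat witness: 689 is composite.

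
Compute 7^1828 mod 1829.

1600

7^1 ≡ 7 (mod 1829)
7^2 ≡ 7^2 = 49 ≡ 49 (mod 1829)
7^4 ≡ 49^2 = 2401 ≡ 572 (mod 1829)
7^8 ≡ 572^2 = 327184 ≡ 1622 (mod 1829)
7^16 ≡ 1622^2 = 2630884 ≡ 782 (mod 1829)
7^32 ≡ 782^2 = 611524 ≡ 638 (mod 1829)
7^64 ≡ 638^2 = 407044 ≡ 1006 (mod 1829)
7^128 ≡ 1006^2 = 1012036 ≡ 599 (mod 1829)
7^256 ≡ 599^2 = 358801 ≡ 317 (mod 1829)
7^512 ≡ 317^2 = 100489 ≡ 1723 (mod 1829)
7^1024 ≡ 1723^2 = 2968729 ≡ 262 (mod 1829)
1828 = 1024 + 512 + 256 + 32 + 4 in binary powers of 2.
So 7^1828 ≡ 262 · 1723 · 317 · 638 · 572 ≡ 1600 (mod 1829).
Since 1600 ≠ 1, base 7 is a Fermat witness: 1829 is composite.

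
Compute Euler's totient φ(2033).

1908

Factor: 2033 = 19 · 107.
φ(2033) = (19−1) · (107−1) = 18 · 106 = 1908.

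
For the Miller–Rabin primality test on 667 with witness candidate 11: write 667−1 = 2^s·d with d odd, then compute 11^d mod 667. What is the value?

667 − 1 = 666 = 2^1 · 333, so d = 333.
11^1 ≡ 11 (mod 667)
11^2 ≡ 11^2 = 121 ≡ 121 (mod 667)
11^4 ≡ 121^2 = 14641 ≡ 634 (mod 667)
11^8 ≡ 634^2 = 401956 ≡ 422 (mod 667)
11^16 ≡ 422^2 = 178084 ≡ 662 (mod 667)
11^32 ≡ 662^2 = 438244 ≡ 25 (mod 667)
11^64 ≡ 25^2 = 625 ≡ 625 (mod 667)
11^128 ≡ 625^2 = 390625 ≡ 430 (mod 667)
11^256 ≡ 430^2 = 184900 ≡ 141 (mod 667)
333 = 256 + 64 + 8 + 4 + 1 in binary powers of 2.
So 11^333 ≡ 141 · 625 · 422 · 634 · 11 ≡ 135 (mod 667).
Squaring chain: 135; never reaches −1, so base 11 is a Miller–Rabin witness that 667 is composite.

135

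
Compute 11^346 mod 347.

1

11^1 ≡ 11 (mod 347)
11^2 ≡ 11^2 = 121 ≡ 121 (mod 347)
11^4 ≡ 121^2 = 14641 ≡ 67 (mod 347)
11^8 ≡ 67^2 = 4489 ≡ 325 (mod 347)
11^16 ≡ 325^2 = 105625 ≡ 137 (mod 347)
11^32 ≡ 137^2 = 18769 ≡ 31 (mod 347)
11^64 ≡ 31^2 = 961 ≡ 267 (mod 347)
11^128 ≡ 267^2 = 71289 ≡ 154 (mod 347)
11^256 ≡ 154^2 = 23716 ≡ 120 (mod 347)
346 = 256 + 64 + 16 + 8 + 2 in binary powers of 2.
So 11^346 ≡ 120 · 267 · 137 · 325 · 121 ≡ 1 (mod 347).
Since the result is 1, base 11 gives no evidence that 347 is composite.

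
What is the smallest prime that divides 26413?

61

26413 is odd.
Digit sum 16, not divisible by 3.
Ends in 3: not divisible by 5.
7: 26413 = 7·3773 + 2
11: 26413 = 11·2401 + 2
13: 26413 = 13·2031 + 10
17: 26413 = 17·1553 + 12
19: 26413 = 19·1390 + 3
23: 26413 = 23·1148 + 9
29: 26413 = 29·910 + 23
31: 26413 = 31·852 + 1
37: 26413 = 37·713 + 32
41: 26413 = 41·644 + 9
43: 26413 = 43·614 + 11
47: 26413 = 47·561 + 46
53: 26413 = 53·498 + 19
59: 26413 = 59·447 + 40
61: 26413 = 61·433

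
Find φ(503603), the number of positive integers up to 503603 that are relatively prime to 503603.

Factor: 503603 = 41 · 71 · 173.
φ(503603) = (41−1) · (71−1) · (173−1) = 40 · 70 · 172 = 481600.

481600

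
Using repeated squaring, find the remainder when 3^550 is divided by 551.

3^1 ≡ 3 (mod 551)
3^2 ≡ 3^2 = 9 ≡ 9 (mod 551)
3^4 ≡ 9^2 = 81 ≡ 81 (mod 551)
3^8 ≡ 81^2 = 6561 ≡ 500 (mod 551)
3^16 ≡ 500^2 = 250000 ≡ 397 (mod 551)
3^32 ≡ 397^2 = 157609 ≡ 23 (mod 551)
3^64 ≡ 23^2 = 529 ≡ 529 (mod 551)
3^128 ≡ 529^2 = 279841 ≡ 484 (mod 551)
3^256 ≡ 484^2 = 234256 ≡ 81 (mod 551)
3^512 ≡ 81^2 = 6561 ≡ 500 (mod 551)
550 = 512 + 32 + 4 + 2 in binary powers of 2.
So 3^550 ≡ 500 · 23 · 81 · 9 ≡ 35 (mod 551).
Since 35 ≠ 1, base 3 is a Fermat witness: 551 is composite.

35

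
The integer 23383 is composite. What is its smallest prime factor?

23383 is odd.
Digit sum 19, not divisible by 3.
Ends in 3: not divisible by 5.
7: 23383 = 7·3340 + 3
11: 23383 = 11·2125 + 8
13: 23383 = 13·1798 + 9
17: 23383 = 17·1375 + 8
19: 23383 = 19·1230 + 13
23: 23383 = 23·1016 + 15
29: 23383 = 29·806 + 9
31: 23383 = 31·754 + 9
37: 23383 = 37·631 + 36
41: 23383 = 41·570 + 13
43: 23383 = 43·543 + 34
47: 23383 = 47·497 + 24
53: 23383 = 53·441 + 10
59: 23383 = 59·396 + 19
61: 23383 = 61·383 + 20
67: 23383 = 67·349

67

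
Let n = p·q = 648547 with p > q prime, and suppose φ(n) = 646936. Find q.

φ(n) = (p−1)(q−1) = n − (p+q) + 1, so p + q = 648547 − 646936 + 1 = 1612.
p and q are the roots of t² − 1612t + 648547 = 0.
Discriminant: 1612² − 4·648547 = 2598544 − 2594188 = 4356; √4356 = 66.
q = (1612 − 66)/2 = 773, p = (1612 + 66)/2 = 839.
Check: 773 · 839 = 648547.

773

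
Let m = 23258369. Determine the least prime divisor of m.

23258369 is odd.
Digit sum 38, not divisible by 3.
Ends in 9: not divisible by 5.
7: 23258369 = 7·3322624 + 1
11: 23258369 = 11·2114397 + 2
13: 23258369 = 13·1789105 + 4
17: 23258369 = 17·1368139 + 6
19: 23258369 = 19·1224124 + 13
23: 23258369 = 23·1011233 + 10
29: 23258369 = 29·802012 + 21
31: 23258369 = 31·750269 + 30
37: 23258369 = 37·628604 + 21
41: 23258369 = 41·567277 + 12
43: 23258369 = 43·540892 + 13
47: 23258369 = 47·494858 + 43
53: 23258369 = 53·438837 + 8
59: 23258369 = 59·394209 + 38
61: 23258369 = 61·381284 + 45
67: 23258369 = 67·347139 + 56
71: 23258369 = 71·327582 + 47
73: 23258369 = 73·318607 + 58
79: 23258369 = 79·294409 + 58
83: 23258369 = 83·280221 + 26
89: 23258369 = 89·261329 + 88
97: 23258369 = 97·239777

97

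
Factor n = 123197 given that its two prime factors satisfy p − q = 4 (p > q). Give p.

Since p = q + 4, we have 123197 = q(q + 4), so q² + 4q − 123197 = 0.
Discriminant: 4² + 4·123197 = 16 + 492788 = 492804; √492804 = 702.
q = (−4 + 702)/2 = 349, and p = q + 4 = 353.
Check: 349 · 353 = 123197.

353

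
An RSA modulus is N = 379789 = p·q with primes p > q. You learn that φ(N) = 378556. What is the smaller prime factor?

587

φ(n) = (p−1)(q−1) = n − (p+q) + 1, so p + q = 379789 − 378556 + 1 = 1234.
p and q are the roots of t² − 1234t + 379789 = 0.
Discriminant: 1234² − 4·379789 = 1522756 − 1519156 = 3600; √3600 = 60.
q = (1234 − 60)/2 = 587, p = (1234 + 60)/2 = 647.
Check: 587 · 647 = 379789.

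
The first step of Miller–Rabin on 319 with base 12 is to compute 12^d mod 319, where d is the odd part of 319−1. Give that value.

133

319 − 1 = 318 = 2^1 · 159, so d = 159.
12^1 ≡ 12 (mod 319)
12^2 ≡ 12^2 = 144 ≡ 144 (mod 319)
12^4 ≡ 144^2 = 20736 ≡ 1 (mod 319)
12^8 ≡ 1^2 = 1 ≡ 1 (mod 319)
12^16 ≡ 1^2 = 1 ≡ 1 (mod 319)
12^32 ≡ 1^2 = 1 ≡ 1 (mod 319)
12^64 ≡ 1^2 = 1 ≡ 1 (mod 319)
12^128 ≡ 1^2 = 1 ≡ 1 (mod 319)
159 = 128 + 16 + 8 + 4 + 2 + 1 in binary powers of 2.
So 12^159 ≡ 1 · 1 · 1 · 1 · 144 · 12 ≡ 133 (mod 319).
Squaring chain: 133; never reaches −1, so base 12 is a Miller–Rabin witness that 319 is composite.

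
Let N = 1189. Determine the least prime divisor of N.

29

1189 is odd.
Digit sum 19, not divisible by 3.
Ends in 9: not divisible by 5.
7: 1189 = 7·169 + 6
11: 1189 = 11·108 + 1
13: 1189 = 13·91 + 6
17: 1189 = 17·69 + 16
19: 1189 = 19·62 + 11
23: 1189 = 23·51 + 16
29: 1189 = 29·41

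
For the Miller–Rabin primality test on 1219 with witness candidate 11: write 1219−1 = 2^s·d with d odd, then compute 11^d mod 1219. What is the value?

378

1219 − 1 = 1218 = 2^1 · 609, so d = 609.
11^1 ≡ 11 (mod 1219)
11^2 ≡ 11^2 = 121 ≡ 121 (mod 1219)
11^4 ≡ 121^2 = 14641 ≡ 13 (mod 1219)
11^8 ≡ 13^2 = 169 ≡ 169 (mod 1219)
11^16 ≡ 169^2 = 28561 ≡ 524 (mod 1219)
11^32 ≡ 524^2 = 274576 ≡ 301 (mod 1219)
11^64 ≡ 301^2 = 90601 ≡ 395 (mod 1219)
11^128 ≡ 395^2 = 156025 ≡ 1212 (mod 1219)
11^256 ≡ 1212^2 = 1468944 ≡ 49 (mod 1219)
11^512 ≡ 49^2 = 2401 ≡ 1182 (mod 1219)
609 = 512 + 64 + 32 + 1 in binary powers of 2.
So 11^609 ≡ 1182 · 395 · 301 · 11 ≡ 378 (mod 1219).
Squaring chain: 378; never reaches −1, so base 11 is a Miller–Rabin witness that 1219 is composite.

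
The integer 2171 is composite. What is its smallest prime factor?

2171 is odd.
Digit sum 11, not divisible by 3.
Ends in 1: not divisible by 5.
7: 2171 = 7·310 + 1
11: 2171 = 11·197 + 4
13: 2171 = 13·167

13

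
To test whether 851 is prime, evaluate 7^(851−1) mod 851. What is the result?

255

7^1 ≡ 7 (mod 851)
7^2 ≡ 7^2 = 49 ≡ 49 (mod 851)
7^4 ≡ 49^2 = 2401 ≡ 699 (mod 851)
7^8 ≡ 699^2 = 488601 ≡ 127 (mod 851)
7^16 ≡ 127^2 = 16129 ≡ 811 (mod 851)
7^32 ≡ 811^2 = 657721 ≡ 749 (mod 851)
7^64 ≡ 749^2 = 561001 ≡ 192 (mod 851)
7^128 ≡ 192^2 = 36864 ≡ 271 (mod 851)
7^256 ≡ 271^2 = 73441 ≡ 255 (mod 851)
7^512 ≡ 255^2 = 65025 ≡ 349 (mod 851)
850 = 512 + 256 + 64 + 16 + 2 in binary powers of 2.
So 7^850 ≡ 349 · 255 · 192 · 811 · 49 ≡ 255 (mod 851).
Since 255 ≠ 1, base 7 is a Fermat witness: 851 is composite.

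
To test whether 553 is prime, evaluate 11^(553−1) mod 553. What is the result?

302

11^1 ≡ 11 (mod 553)
11^2 ≡ 11^2 = 121 ≡ 121 (mod 553)
11^4 ≡ 121^2 = 14641 ≡ 263 (mod 553)
11^8 ≡ 263^2 = 69169 ≡ 44 (mod 553)
11^16 ≡ 44^2 = 1936 ≡ 277 (mod 553)
11^32 ≡ 277^2 = 76729 ≡ 415 (mod 553)
11^64 ≡ 415^2 = 172225 ≡ 242 (mod 553)
11^128 ≡ 242^2 = 58564 ≡ 499 (mod 553)
11^256 ≡ 499^2 = 249001 ≡ 151 (mod 553)
11^512 ≡ 151^2 = 22801 ≡ 128 (mod 553)
552 = 512 + 32 + 8 in binary powers of 2.
So 11^552 ≡ 128 · 415 · 44 ≡ 302 (mod 553).
Since 302 ≠ 1, base 11 is a Fermat witness: 553 is composite.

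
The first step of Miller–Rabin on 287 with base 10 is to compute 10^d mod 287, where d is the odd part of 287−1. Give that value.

287 − 1 = 286 = 2^1 · 143, so d = 143.
10^1 ≡ 10 (mod 287)
10^2 ≡ 10^2 = 100 ≡ 100 (mod 287)
10^4 ≡ 100^2 = 10000 ≡ 242 (mod 287)
10^8 ≡ 242^2 = 58564 ≡ 16 (mod 287)
10^16 ≡ 16^2 = 256 ≡ 256 (mod 287)
10^32 ≡ 256^2 = 65536 ≡ 100 (mod 287)
10^64 ≡ 100^2 = 10000 ≡ 242 (mod 287)
10^128 ≡ 242^2 = 58564 ≡ 16 (mod 287)
143 = 128 + 8 + 4 + 2 + 1 in binary powers of 2.
So 10^143 ≡ 16 · 16 · 242 · 100 · 10 ≡ 180 (mod 287).
Squaring chain: 180; never reaches −1, so base 10 is a Miller–Rabin witness that 287 is composite.

180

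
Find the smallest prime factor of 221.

221 is odd.
Digit sum 5, not divisible by 3.
Ends in 1: not divisible by 5.
7: 221 = 7·31 + 4
11: 221 = 11·20 + 1
13: 221 = 13·17

13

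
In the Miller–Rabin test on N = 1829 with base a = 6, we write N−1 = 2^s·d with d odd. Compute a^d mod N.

1829 − 1 = 1828 = 2^2 · 457, so d = 457.
6^1 ≡ 6 (mod 1829)
6^2 ≡ 6^2 = 36 ≡ 36 (mod 1829)
6^4 ≡ 36^2 = 1296 ≡ 1296 (mod 1829)
6^8 ≡ 1296^2 = 1679616 ≡ 594 (mod 1829)
6^16 ≡ 594^2 = 352836 ≡ 1668 (mod 1829)
6^32 ≡ 1668^2 = 2782224 ≡ 315 (mod 1829)
6^64 ≡ 315^2 = 99225 ≡ 459 (mod 1829)
6^128 ≡ 459^2 = 210681 ≡ 346 (mod 1829)
6^256 ≡ 346^2 = 119716 ≡ 831 (mod 1829)
457 = 256 + 128 + 64 + 8 + 1 in binary powers of 2.
So 6^457 ≡ 831 · 346 · 459 · 594 · 6 ≡ 1742 (mod 1829).
Squaring chain: 1742 → 253; never reaches −1, so base 6 is a Miller–Rabin witness that 1829 is composite.

1742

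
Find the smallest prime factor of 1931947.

1931947 is odd.
Digit sum 34, not divisible by 3.
Ends in 7: not divisible by 5.
7: 1931947 = 7·275992 + 3
11: 1931947 = 11·175631 + 6
13: 1931947 = 13·148611 + 4
17: 1931947 = 17·113643 + 16
19: 1931947 = 19·101681 + 8
23: 1931947 = 23·83997 + 16
29: 1931947 = 29·66618 + 25
31: 1931947 = 31·62320 + 27
37: 1931947 = 37·52214 + 29
41: 1931947 = 41·47120 + 27
43: 1931947 = 43·44929

43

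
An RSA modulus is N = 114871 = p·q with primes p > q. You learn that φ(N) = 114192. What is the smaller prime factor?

313

φ(n) = (p−1)(q−1) = n − (p+q) + 1, so p + q = 114871 − 114192 + 1 = 680.
p and q are the roots of t² − 680t + 114871 = 0.
Discriminant: 680² − 4·114871 = 462400 − 459484 = 2916; √2916 = 54.
q = (680 − 54)/2 = 313, p = (680 + 54)/2 = 367.
Check: 313 · 367 = 114871.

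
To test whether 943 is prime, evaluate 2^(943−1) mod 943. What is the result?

2^1 ≡ 2 (mod 943)
2^2 ≡ 2^2 = 4 ≡ 4 (mod 943)
2^4 ≡ 4^2 = 16 ≡ 16 (mod 943)
2^8 ≡ 16^2 = 256 ≡ 256 (mod 943)
2^16 ≡ 256^2 = 65536 ≡ 469 (mod 943)
2^32 ≡ 469^2 = 219961 ≡ 242 (mod 943)
2^64 ≡ 242^2 = 58564 ≡ 98 (mod 943)
2^128 ≡ 98^2 = 9604 ≡ 174 (mod 943)
2^256 ≡ 174^2 = 30276 ≡ 100 (mod 943)
2^512 ≡ 100^2 = 10000 ≡ 570 (mod 943)
942 = 512 + 256 + 128 + 32 + 8 + 4 + 2 in binary powers of 2.
So 2^942 ≡ 570 · 100 · 174 · 242 · 256 · 16 · 4 ≡ 496 (mod 943).
Since 496 ≠ 1, base 2 is a Fermat witness: 943 is composite.

496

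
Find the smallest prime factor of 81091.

81091 is odd.
Digit sum 19, not divisible by 3.
Ends in 1: not divisible by 5.
7: 81091 = 7·11584 + 3
11: 81091 = 11·7371 + 10
13: 81091 = 13·6237 + 10
17: 81091 = 17·4770 + 1
19: 81091 = 19·4267 + 18
23: 81091 = 23·3525 + 16
29: 81091 = 29·2796 + 7
31: 81091 = 31·2615 + 26
37: 81091 = 37·2191 + 24
41: 81091 = 41·1977 + 34
43: 81091 = 43·1885 + 36
47: 81091 = 47·1725 + 16
53: 81091 = 53·1530 + 1
59: 81091 = 59·1374 + 25
61: 81091 = 61·1329 + 22
67: 81091 = 67·1210 + 21
71: 81091 = 71·1142 + 9
73: 81091 = 73·1110 + 61
79: 81091 = 79·1026 + 37
83: 81091 = 83·977

83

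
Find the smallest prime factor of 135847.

135847 is odd.
Digit sum 28, not divisible by 3.
Ends in 7: not divisible by 5.
7: 135847 = 7·19406 + 5
11: 135847 = 11·12349 + 8
13: 135847 = 13·10449 + 10
17: 135847 = 17·7991

17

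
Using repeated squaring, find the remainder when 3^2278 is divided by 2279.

3^1 ≡ 3 (mod 2279)
3^2 ≡ 3^2 = 9 ≡ 9 (mod 2279)
3^4 ≡ 9^2 = 81 ≡ 81 (mod 2279)
3^8 ≡ 81^2 = 6561 ≡ 2003 (mod 2279)
3^16 ≡ 2003^2 = 4012009 ≡ 969 (mod 2279)
3^32 ≡ 969^2 = 938961 ≡ 13 (mod 2279)
3^64 ≡ 13^2 = 169 ≡ 169 (mod 2279)
3^128 ≡ 169^2 = 28561 ≡ 1213 (mod 2279)
3^256 ≡ 1213^2 = 1471369 ≡ 1414 (mod 2279)
3^512 ≡ 1414^2 = 1999396 ≡ 713 (mod 2279)
3^1024 ≡ 713^2 = 508369 ≡ 152 (mod 2279)
3^2048 ≡ 152^2 = 23104 ≡ 314 (mod 2279)
2278 = 2048 + 128 + 64 + 32 + 4 + 2 in binary powers of 2.
So 3^2278 ≡ 314 · 1213 · 169 · 13 · 81 · 9 ≡ 1257 (mod 2279).
Since 1257 ≠ 1, base 3 is a Fermat witness: 2279 is composite.

1257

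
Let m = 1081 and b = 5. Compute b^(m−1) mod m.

5^1 ≡ 5 (mod 1081)
5^2 ≡ 5^2 = 25 ≡ 25 (mod 1081)
5^4 ≡ 25^2 = 625 ≡ 625 (mod 1081)
5^8 ≡ 625^2 = 390625 ≡ 384 (mod 1081)
5^16 ≡ 384^2 = 147456 ≡ 440 (mod 1081)
5^32 ≡ 440^2 = 193600 ≡ 101 (mod 1081)
5^64 ≡ 101^2 = 10201 ≡ 472 (mod 1081)
5^128 ≡ 472^2 = 222784 ≡ 98 (mod 1081)
5^256 ≡ 98^2 = 9604 ≡ 956 (mod 1081)
5^512 ≡ 956^2 = 913936 ≡ 491 (mod 1081)
5^1024 ≡ 491^2 = 241081 ≡ 18 (mod 1081)
1080 = 1024 + 32 + 16 + 8 in binary powers of 2.
So 5^1080 ≡ 18 · 101 · 440 · 384 ≡ 968 (mod 1081).
Since 968 ≠ 1, base 5 is a Fermat witness: 1081 is composite.

968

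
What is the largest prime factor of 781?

781 = 11 · 71
71 is prime.
So 781 = 11 · 71; the largest prime factor is 71.

71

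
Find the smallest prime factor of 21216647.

21216647 is odd.
Digit sum 29, not divisible by 3.
Ends in 7: not divisible by 5.
7: 21216647 = 7·3030949 + 4
11: 21216647 = 11·1928786 + 1
13: 21216647 = 13·1632049 + 10
17: 21216647 = 17·1248038 + 1
19: 21216647 = 19·1116665 + 12
23: 21216647 = 23·922462 + 21
29: 21216647 = 29·731608 + 15
31: 21216647 = 31·684407 + 30
37: 21216647 = 37·573422 + 33
41: 21216647 = 41·517479 + 8
43: 21216647 = 43·493410 + 17
47: 21216647 = 47·451418 + 1
53: 21216647 = 53·400314 + 5
59: 21216647 = 59·359604 + 11
61: 21216647 = 61·347813 + 54
67: 21216647 = 67·316666 + 25
71: 21216647 = 71·298826 + 1
73: 21216647 = 73·290639

73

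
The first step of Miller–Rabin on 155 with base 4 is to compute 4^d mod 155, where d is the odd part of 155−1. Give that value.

155 − 1 = 154 = 2^1 · 77, so d = 77.
4^1 ≡ 4 (mod 155)
4^2 ≡ 4^2 = 16 ≡ 16 (mod 155)
4^4 ≡ 16^2 = 256 ≡ 101 (mod 155)
4^8 ≡ 101^2 = 10201 ≡ 126 (mod 155)
4^16 ≡ 126^2 = 15876 ≡ 66 (mod 155)
4^32 ≡ 66^2 = 4356 ≡ 16 (mod 155)
4^64 ≡ 16^2 = 256 ≡ 101 (mod 155)
77 = 64 + 8 + 4 + 1 in binary powers of 2.
So 4^77 ≡ 101 · 126 · 101 · 4 ≡ 109 (mod 155).
Squaring chain: 109; never reaches −1, so base 4 is a Miller–Rabin witness that 155 is composite.

109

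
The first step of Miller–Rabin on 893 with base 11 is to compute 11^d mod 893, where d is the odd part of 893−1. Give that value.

893 − 1 = 892 = 2^2 · 223, so d = 223.
11^1 ≡ 11 (mod 893)
11^2 ≡ 11^2 = 121 ≡ 121 (mod 893)
11^4 ≡ 121^2 = 14641 ≡ 353 (mod 893)
11^8 ≡ 353^2 = 124609 ≡ 482 (mod 893)
11^16 ≡ 482^2 = 232324 ≡ 144 (mod 893)
11^32 ≡ 144^2 = 20736 ≡ 197 (mod 893)
11^64 ≡ 197^2 = 38809 ≡ 410 (mod 893)
11^128 ≡ 410^2 = 168100 ≡ 216 (mod 893)
223 = 128 + 64 + 16 + 8 + 4 + 2 + 1 in binary powers of 2.
So 11^223 ≡ 216 · 410 · 144 · 482 · 353 · 121 · 11 ≡ 467 (mod 893).
Squaring chain: 467 → 197; never reaches −1, so base 11 is a Miller–Rabin witness that 893 is composite.

467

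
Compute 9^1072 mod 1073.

9^1 ≡ 9 (mod 1073)
9^2 ≡ 9^2 = 81 ≡ 81 (mod 1073)
9^4 ≡ 81^2 = 6561 ≡ 123 (mod 1073)
9^8 ≡ 123^2 = 15129 ≡ 107 (mod 1073)
9^16 ≡ 107^2 = 11449 ≡ 719 (mod 1073)
9^32 ≡ 719^2 = 516961 ≡ 848 (mod 1073)
9^64 ≡ 848^2 = 719104 ≡ 194 (mod 1073)
9^128 ≡ 194^2 = 37636 ≡ 81 (mod 1073)
9^256 ≡ 81^2 = 6561 ≡ 123 (mod 1073)
9^512 ≡ 123^2 = 15129 ≡ 107 (mod 1073)
9^1024 ≡ 107^2 = 11449 ≡ 719 (mod 1073)
1072 = 1024 + 32 + 16 in binary powers of 2.
So 9^1072 ≡ 719 · 848 · 719 ≡ 194 (mod 1073).
Since 194 ≠ 1, base 9 is a Fermat witness: 1073 is composite.

194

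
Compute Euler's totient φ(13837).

Factor: 13837 = 101 · 137.
φ(13837) = (101−1) · (137−1) = 100 · 136 = 13600.

13600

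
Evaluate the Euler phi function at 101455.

79968

Factor: 101455 = 5 · 103 · 197.
φ(101455) = (5−1) · (103−1) · (197−1) = 4 · 102 · 196 = 79968.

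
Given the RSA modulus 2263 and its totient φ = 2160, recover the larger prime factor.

73

φ(n) = (p−1)(q−1) = n − (p+q) + 1, so p + q = 2263 − 2160 + 1 = 104.
p and q are the roots of t² − 104t + 2263 = 0.
Discriminant: 104² − 4·2263 = 10816 − 9052 = 1764; √1764 = 42.
q = (104 − 42)/2 = 31, p = (104 + 42)/2 = 73.
Check: 31 · 73 = 2263.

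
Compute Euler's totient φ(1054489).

1016736

Factor: 1054489 = 43 · 137 · 179.
φ(1054489) = (43−1) · (137−1) · (179−1) = 42 · 136 · 178 = 1016736.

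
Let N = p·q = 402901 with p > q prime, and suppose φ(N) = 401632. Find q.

φ(n) = (p−1)(q−1) = n − (p+q) + 1, so p + q = 402901 − 401632 + 1 = 1270.
p and q are the roots of t² − 1270t + 402901 = 0.
Discriminant: 1270² − 4·402901 = 1612900 − 1611604 = 1296; √1296 = 36.
q = (1270 − 36)/2 = 617, p = (1270 + 36)/2 = 653.
Check: 617 · 653 = 402901.

617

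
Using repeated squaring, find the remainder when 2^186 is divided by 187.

2^1 ≡ 2 (mod 187)
2^2 ≡ 2^2 = 4 ≡ 4 (mod 187)
2^4 ≡ 4^2 = 16 ≡ 16 (mod 187)
2^8 ≡ 16^2 = 256 ≡ 69 (mod 187)
2^16 ≡ 69^2 = 4761 ≡ 86 (mod 187)
2^32 ≡ 86^2 = 7396 ≡ 103 (mod 187)
2^64 ≡ 103^2 = 10609 ≡ 137 (mod 187)
2^128 ≡ 137^2 = 18769 ≡ 69 (mod 187)
186 = 128 + 32 + 16 + 8 + 2 in binary powers of 2.
So 2^186 ≡ 69 · 103 · 86 · 69 · 4 ≡ 174 (mod 187).
Since 174 ≠ 1, base 2 is a Fermat witness: 187 is composite.

174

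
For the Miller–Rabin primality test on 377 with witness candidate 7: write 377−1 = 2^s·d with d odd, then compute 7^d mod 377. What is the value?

377 − 1 = 376 = 2^3 · 47, so d = 47.
7^1 ≡ 7 (mod 377)
7^2 ≡ 7^2 = 49 ≡ 49 (mod 377)
7^4 ≡ 49^2 = 2401 ≡ 139 (mod 377)
7^8 ≡ 139^2 = 19321 ≡ 94 (mod 377)
7^16 ≡ 94^2 = 8836 ≡ 165 (mod 377)
7^32 ≡ 165^2 = 27225 ≡ 81 (mod 377)
47 = 32 + 8 + 4 + 2 + 1 in binary powers of 2.
So 7^47 ≡ 81 · 94 · 139 · 49 · 7 ≡ 132 (mod 377).
Squaring chain: 132 → 82 → 315; never reaches −1, so base 7 is a Miller–Rabin witness that 377 is composite.

132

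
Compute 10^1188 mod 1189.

10^1 ≡ 10 (mod 1189)
10^2 ≡ 10^2 = 100 ≡ 100 (mod 1189)
10^4 ≡ 100^2 = 10000 ≡ 488 (mod 1189)
10^8 ≡ 488^2 = 238144 ≡ 344 (mod 1189)
10^16 ≡ 344^2 = 118336 ≡ 625 (mod 1189)
10^32 ≡ 625^2 = 390625 ≡ 633 (mod 1189)
10^64 ≡ 633^2 = 400689 ≡ 1185 (mod 1189)
10^128 ≡ 1185^2 = 1404225 ≡ 16 (mod 1189)
10^256 ≡ 16^2 = 256 ≡ 256 (mod 1189)
10^512 ≡ 256^2 = 65536 ≡ 141 (mod 1189)
10^1024 ≡ 141^2 = 19881 ≡ 857 (mod 1189)
1188 = 1024 + 128 + 32 + 4 in binary powers of 2.
So 10^1188 ≡ 857 · 16 · 633 · 488 ≡ 426 (mod 1189).
Since 426 ≠ 1, base 10 is a Fermat witness: 1189 is composite.

426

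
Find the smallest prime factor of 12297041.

89

12297041 is odd.
Digit sum 26, not divisible by 3.
Ends in 1: not divisible by 5.
7: 12297041 = 7·1756720 + 1
11: 12297041 = 11·1117912 + 9
13: 12297041 = 13·945926 + 3
17: 12297041 = 17·723355 + 6
19: 12297041 = 19·647212 + 13
23: 12297041 = 23·534653 + 22
29: 12297041 = 29·424035 + 26
31: 12297041 = 31·396678 + 23
37: 12297041 = 37·332352 + 17
41: 12297041 = 41·299927 + 34
43: 12297041 = 43·285977 + 30
47: 12297041 = 47·261639 + 8
53: 12297041 = 53·232019 + 34
59: 12297041 = 59·208424 + 25
61: 12297041 = 61·201590 + 51
67: 12297041 = 67·183537 + 62
71: 12297041 = 71·173197 + 54
73: 12297041 = 73·168452 + 45
79: 12297041 = 79·155658 + 59
83: 12297041 = 83·148157 + 10
89: 12297041 = 89·138169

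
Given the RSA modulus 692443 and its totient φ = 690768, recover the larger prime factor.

937

φ(n) = (p−1)(q−1) = n − (p+q) + 1, so p + q = 692443 − 690768 + 1 = 1676.
p and q are the roots of t² − 1676t + 692443 = 0.
Discriminant: 1676² − 4·692443 = 2808976 − 2769772 = 39204; √39204 = 198.
q = (1676 − 198)/2 = 739, p = (1676 + 198)/2 = 937.
Check: 739 · 937 = 692443.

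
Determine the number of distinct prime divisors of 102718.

5

102718 = 2 · 51359
51359 = 7 · 7337
7337 = 11 · 667
667 = 23 · 29
102718 = 2 · 7 · 11 · 23 · 29, which has 5 distinct prime factors.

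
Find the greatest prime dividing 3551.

3551 = 53 · 67
67 is prime.
So 3551 = 53 · 67; the largest prime factor is 67.

67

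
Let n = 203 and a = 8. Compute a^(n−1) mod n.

8^1 ≡ 8 (mod 203)
8^2 ≡ 8^2 = 64 ≡ 64 (mod 203)
8^4 ≡ 64^2 = 4096 ≡ 36 (mod 203)
8^8 ≡ 36^2 = 1296 ≡ 78 (mod 203)
8^16 ≡ 78^2 = 6084 ≡ 197 (mod 203)
8^32 ≡ 197^2 = 38809 ≡ 36 (mod 203)
8^64 ≡ 36^2 = 1296 ≡ 78 (mod 203)
8^128 ≡ 78^2 = 6084 ≡ 197 (mod 203)
202 = 128 + 64 + 8 + 2 in binary powers of 2.
So 8^202 ≡ 197 · 78 · 78 · 64 ≡ 71 (mod 203).
Since 71 ≠ 1, base 8 is a Fermat witness: 203 is composite.

71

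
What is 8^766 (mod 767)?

8^1 ≡ 8 (mod 767)
8^2 ≡ 8^2 = 64 ≡ 64 (mod 767)
8^4 ≡ 64^2 = 4096 ≡ 261 (mod 767)
8^8 ≡ 261^2 = 68121 ≡ 625 (mod 767)
8^16 ≡ 625^2 = 390625 ≡ 222 (mod 767)
8^32 ≡ 222^2 = 49284 ≡ 196 (mod 767)
8^64 ≡ 196^2 = 38416 ≡ 66 (mod 767)
8^128 ≡ 66^2 = 4356 ≡ 521 (mod 767)
8^256 ≡ 521^2 = 271441 ≡ 690 (mod 767)
8^512 ≡ 690^2 = 476100 ≡ 560 (mod 767)
766 = 512 + 128 + 64 + 32 + 16 + 8 + 4 + 2 in binary powers of 2.
So 8^766 ≡ 560 · 521 · 66 · 196 · 222 · 625 · 261 · 64 ≡ 285 (mod 767).
Since 285 ≠ 1, base 8 is a Fermat witness: 767 is composite.

285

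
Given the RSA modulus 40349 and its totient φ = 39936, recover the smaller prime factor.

157

φ(n) = (p−1)(q−1) = n − (p+q) + 1, so p + q = 40349 − 39936 + 1 = 414.
p and q are the roots of t² − 414t + 40349 = 0.
Discriminant: 414² − 4·40349 = 171396 − 161396 = 10000; √10000 = 100.
q = (414 − 100)/2 = 157, p = (414 + 100)/2 = 257.
Check: 157 · 257 = 40349.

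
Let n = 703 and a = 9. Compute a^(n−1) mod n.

9^1 ≡ 9 (mod 703)
9^2 ≡ 9^2 = 81 ≡ 81 (mod 703)
9^4 ≡ 81^2 = 6561 ≡ 234 (mod 703)
9^8 ≡ 234^2 = 54756 ≡ 625 (mod 703)
9^16 ≡ 625^2 = 390625 ≡ 460 (mod 703)
9^32 ≡ 460^2 = 211600 ≡ 700 (mod 703)
9^64 ≡ 700^2 = 490000 ≡ 9 (mod 703)
9^128 ≡ 9^2 = 81 ≡ 81 (mod 703)
9^256 ≡ 81^2 = 6561 ≡ 234 (mod 703)
9^512 ≡ 234^2 = 54756 ≡ 625 (mod 703)
702 = 512 + 128 + 32 + 16 + 8 + 4 + 2 in binary powers of 2.
So 9^702 ≡ 625 · 81 · 700 · 460 · 625 · 234 · 81 ≡ 1 (mod 703).
Since the result is 1, base 9 gives no evidence that 703 is composite.

1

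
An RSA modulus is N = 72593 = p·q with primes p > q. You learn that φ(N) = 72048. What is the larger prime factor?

317

φ(n) = (p−1)(q−1) = n − (p+q) + 1, so p + q = 72593 − 72048 + 1 = 546.
p and q are the roots of t² − 546t + 72593 = 0.
Discriminant: 546² − 4·72593 = 298116 − 290372 = 7744; √7744 = 88.
q = (546 − 88)/2 = 229, p = (546 + 88)/2 = 317.
Check: 229 · 317 = 72593.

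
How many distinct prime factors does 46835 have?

4

46835 = 5 · 9367
9367 = 17 · 551
551 = 19 · 29
46835 = 5 · 17 · 19 · 29, which has 4 distinct prime factors.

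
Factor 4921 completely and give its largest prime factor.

37

4921 = 7 · 703
703 = 19 · 37
37 is prime.
So 4921 = 7 · 19 · 37; the largest prime factor is 37.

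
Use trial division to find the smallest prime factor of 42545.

5

42545 is odd.
Digit sum 20, not divisible by 3.
Ends in 5: divisible by 5.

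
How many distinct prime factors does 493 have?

493 = 17 · 29
493 = 17 · 29, which has 2 distinct prime factors.

2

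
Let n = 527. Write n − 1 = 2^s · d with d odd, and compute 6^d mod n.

150

527 − 1 = 526 = 2^1 · 263, so d = 263.
6^1 ≡ 6 (mod 527)
6^2 ≡ 6^2 = 36 ≡ 36 (mod 527)
6^4 ≡ 36^2 = 1296 ≡ 242 (mod 527)
6^8 ≡ 242^2 = 58564 ≡ 67 (mod 527)
6^16 ≡ 67^2 = 4489 ≡ 273 (mod 527)
6^32 ≡ 273^2 = 74529 ≡ 222 (mod 527)
6^64 ≡ 222^2 = 49284 ≡ 273 (mod 527)
6^128 ≡ 273^2 = 74529 ≡ 222 (mod 527)
6^256 ≡ 222^2 = 49284 ≡ 273 (mod 527)
263 = 256 + 4 + 2 + 1 in binary powers of 2.
So 6^263 ≡ 273 · 242 · 36 · 6 ≡ 150 (mod 527).
Squaring chain: 150; never reaches −1, so base 6 is a Miller–Rabin witness that 527 is composite.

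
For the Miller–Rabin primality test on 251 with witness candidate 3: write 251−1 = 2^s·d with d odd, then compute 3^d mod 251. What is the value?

251 − 1 = 250 = 2^1 · 125, so d = 125.
3^1 ≡ 3 (mod 251)
3^2 ≡ 3^2 = 9 ≡ 9 (mod 251)
3^4 ≡ 9^2 = 81 ≡ 81 (mod 251)
3^8 ≡ 81^2 = 6561 ≡ 35 (mod 251)
3^16 ≡ 35^2 = 1225 ≡ 221 (mod 251)
3^32 ≡ 221^2 = 48841 ≡ 147 (mod 251)
3^64 ≡ 147^2 = 21609 ≡ 23 (mod 251)
125 = 64 + 32 + 16 + 8 + 4 + 1 in binary powers of 2.
So 3^125 ≡ 23 · 147 · 221 · 35 · 81 · 3 ≡ 1 (mod 251).
Since 3^d ≡ 1 (mod 251), base 3 does not prove 251 composite.

1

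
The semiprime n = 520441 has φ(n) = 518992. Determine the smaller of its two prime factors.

φ(n) = (p−1)(q−1) = n − (p+q) + 1, so p + q = 520441 − 518992 + 1 = 1450.
p and q are the roots of t² − 1450t + 520441 = 0.
Discriminant: 1450² − 4·520441 = 2102500 − 2081764 = 20736; √20736 = 144.
q = (1450 − 144)/2 = 653, p = (1450 + 144)/2 = 797.
Check: 653 · 797 = 520441.

653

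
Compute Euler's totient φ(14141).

13884

Factor: 14141 = 79 · 179.
φ(14141) = (79−1) · (179−1) = 78 · 178 = 13884.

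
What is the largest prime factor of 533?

533 = 13 · 41
41 is prime.
So 533 = 13 · 41; the largest prime factor is 41.

41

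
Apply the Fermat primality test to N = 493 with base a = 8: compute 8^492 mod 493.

458

8^1 ≡ 8 (mod 493)
8^2 ≡ 8^2 = 64 ≡ 64 (mod 493)
8^4 ≡ 64^2 = 4096 ≡ 152 (mod 493)
8^8 ≡ 152^2 = 23104 ≡ 426 (mod 493)
8^16 ≡ 426^2 = 181476 ≡ 52 (mod 493)
8^32 ≡ 52^2 = 2704 ≡ 239 (mod 493)
8^64 ≡ 239^2 = 57121 ≡ 426 (mod 493)
8^128 ≡ 426^2 = 181476 ≡ 52 (mod 493)
8^256 ≡ 52^2 = 2704 ≡ 239 (mod 493)
492 = 256 + 128 + 64 + 32 + 8 + 4 in binary powers of 2.
So 8^492 ≡ 239 · 52 · 426 · 239 · 426 · 152 ≡ 458 (mod 493).
Since 458 ≠ 1, base 8 is a Fermat witness: 493 is composite.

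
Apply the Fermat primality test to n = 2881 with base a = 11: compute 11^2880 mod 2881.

11^1 ≡ 11 (mod 2881)
11^2 ≡ 11^2 = 121 ≡ 121 (mod 2881)
11^4 ≡ 121^2 = 14641 ≡ 236 (mod 2881)
11^8 ≡ 236^2 = 55696 ≡ 957 (mod 2881)
11^16 ≡ 957^2 = 915849 ≡ 2572 (mod 2881)
11^32 ≡ 2572^2 = 6615184 ≡ 408 (mod 2881)
11^64 ≡ 408^2 = 166464 ≡ 2247 (mod 2881)
11^128 ≡ 2247^2 = 5049009 ≡ 1497 (mod 2881)
11^256 ≡ 1497^2 = 2241009 ≡ 2472 (mod 2881)
11^512 ≡ 2472^2 = 6110784 ≡ 183 (mod 2881)
11^1024 ≡ 183^2 = 33489 ≡ 1798 (mod 2881)
11^2048 ≡ 1798^2 = 3232804 ≡ 322 (mod 2881)
2880 = 2048 + 512 + 256 + 64 in binary powers of 2.
So 11^2880 ≡ 322 · 183 · 2472 · 2247 ≡ 729 (mod 2881).
Since 729 ≠ 1, base 11 is a Fermat witness: 2881 is composite.

729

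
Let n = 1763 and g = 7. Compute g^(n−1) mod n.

1197

7^1 ≡ 7 (mod 1763)
7^2 ≡ 7^2 = 49 ≡ 49 (mod 1763)
7^4 ≡ 49^2 = 2401 ≡ 638 (mod 1763)
7^8 ≡ 638^2 = 407044 ≡ 1554 (mod 1763)
7^16 ≡ 1554^2 = 2414916 ≡ 1369 (mod 1763)
7^32 ≡ 1369^2 = 1874161 ≡ 92 (mod 1763)
7^64 ≡ 92^2 = 8464 ≡ 1412 (mod 1763)
7^128 ≡ 1412^2 = 1993744 ≡ 1554 (mod 1763)
7^256 ≡ 1554^2 = 2414916 ≡ 1369 (mod 1763)
7^512 ≡ 1369^2 = 1874161 ≡ 92 (mod 1763)
7^1024 ≡ 92^2 = 8464 ≡ 1412 (mod 1763)
1762 = 1024 + 512 + 128 + 64 + 32 + 2 in binary powers of 2.
So 7^1762 ≡ 1412 · 92 · 1554 · 1412 · 92 · 49 ≡ 1197 (mod 1763).
Since 1197 ≠ 1, base 7 is a Fermat witness: 1763 is composite.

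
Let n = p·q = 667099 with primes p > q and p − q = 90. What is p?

Since p = q + 90, we have 667099 = q(q + 90), so q² + 90q − 667099 = 0.
Discriminant: 90² + 4·667099 = 8100 + 2668396 = 2676496; √2676496 = 1636.
q = (−90 + 1636)/2 = 773, and p = q + 90 = 863.
Check: 773 · 863 = 667099.

863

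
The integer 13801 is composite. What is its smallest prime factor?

13801 is odd.
Digit sum 13, not divisible by 3.
Ends in 1: not divisible by 5.
7: 13801 = 7·1971 + 4
11: 13801 = 11·1254 + 7
13: 13801 = 13·1061 + 8
17: 13801 = 17·811 + 14
19: 13801 = 19·726 + 7
23: 13801 = 23·600 + 1
29: 13801 = 29·475 + 26
31: 13801 = 31·445 + 6
37: 13801 = 37·373

37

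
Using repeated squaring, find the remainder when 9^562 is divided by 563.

9^1 ≡ 9 (mod 563)
9^2 ≡ 9^2 = 81 ≡ 81 (mod 563)
9^4 ≡ 81^2 = 6561 ≡ 368 (mod 563)
9^8 ≡ 368^2 = 135424 ≡ 304 (mod 563)
9^16 ≡ 304^2 = 92416 ≡ 84 (mod 563)
9^32 ≡ 84^2 = 7056 ≡ 300 (mod 563)
9^64 ≡ 300^2 = 90000 ≡ 483 (mod 563)
9^128 ≡ 483^2 = 233289 ≡ 207 (mod 563)
9^256 ≡ 207^2 = 42849 ≡ 61 (mod 563)
9^512 ≡ 61^2 = 3721 ≡ 343 (mod 563)
562 = 512 + 32 + 16 + 2 in binary powers of 2.
So 9^562 ≡ 343 · 300 · 84 · 81 ≡ 1 (mod 563).
Since the result is 1, base 9 gives no evidence that 563 is composite.

1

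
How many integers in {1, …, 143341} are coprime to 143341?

127920

Factor: 143341 = 11 · 83 · 157.
φ(143341) = (11−1) · (83−1) · (157−1) = 10 · 82 · 156 = 127920.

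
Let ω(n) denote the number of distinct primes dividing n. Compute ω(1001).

1001 = 7 · 143
143 = 11 · 13
1001 = 7 · 11 · 13, which has 3 distinct prime factors.

3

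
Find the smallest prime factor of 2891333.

71

2891333 is odd.
Digit sum 29, not divisible by 3.
Ends in 3: not divisible by 5.
7: 2891333 = 7·413047 + 4
11: 2891333 = 11·262848 + 5
13: 2891333 = 13·222410 + 3
17: 2891333 = 17·170078 + 7
19: 2891333 = 19·152175 + 8
23: 2891333 = 23·125710 + 3
29: 2891333 = 29·99701 + 4
31: 2891333 = 31·93268 + 25
37: 2891333 = 37·78144 + 5
41: 2891333 = 41·70520 + 13
43: 2891333 = 43·67240 + 13
47: 2891333 = 47·61517 + 34
53: 2891333 = 53·54553 + 24
59: 2891333 = 59·49005 + 38
61: 2891333 = 61·47398 + 55
67: 2891333 = 67·43154 + 15
71: 2891333 = 71·40723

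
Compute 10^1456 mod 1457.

10^1 ≡ 10 (mod 1457)
10^2 ≡ 10^2 = 100 ≡ 100 (mod 1457)
10^4 ≡ 100^2 = 10000 ≡ 1258 (mod 1457)
10^8 ≡ 1258^2 = 1582564 ≡ 262 (mod 1457)
10^16 ≡ 262^2 = 68644 ≡ 165 (mod 1457)
10^32 ≡ 165^2 = 27225 ≡ 999 (mod 1457)
10^64 ≡ 999^2 = 998001 ≡ 1413 (mod 1457)
10^128 ≡ 1413^2 = 1996569 ≡ 479 (mod 1457)
10^256 ≡ 479^2 = 229441 ≡ 692 (mod 1457)
10^512 ≡ 692^2 = 478864 ≡ 968 (mod 1457)
10^1024 ≡ 968^2 = 937024 ≡ 173 (mod 1457)
1456 = 1024 + 256 + 128 + 32 + 16 in binary powers of 2.
So 10^1456 ≡ 173 · 692 · 479 · 999 · 165 ≡ 754 (mod 1457).
Since 754 ≠ 1, base 10 is a Fermat witness: 1457 is composite.

754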